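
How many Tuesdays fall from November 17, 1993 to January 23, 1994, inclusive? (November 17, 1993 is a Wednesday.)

November 17, 1993 is a Wednesday; the first Tuesday on or after it is November 23, 1993 (6 days later).
From November 23, 1993 to January 23, 1994: 7 + 31 + 23 = 61 days (rest of November, December, January).
61 ÷ 7 = 8 full weeks with remainder 5, so 8 more Tuesdays after the first → 9.

9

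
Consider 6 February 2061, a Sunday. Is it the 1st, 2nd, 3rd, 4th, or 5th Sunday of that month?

Day 6 falls in week ⌈6/7⌉ of the month.
Days 1–7 hold the 1st Sunday, 8–14 the 2nd, 15–21 the 3rd, 22–28 the 4th, 29–31 the 5th.
6 is in the range for the 1st.

1st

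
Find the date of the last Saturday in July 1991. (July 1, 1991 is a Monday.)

July 1991 begins on a Monday, so the first Saturday is July 6 (5 days later).
July 1991 has 31 days. Adding weeks: 6, 13, 20, 27 — the last one ≤ 31 is the 27th.

1991-07-27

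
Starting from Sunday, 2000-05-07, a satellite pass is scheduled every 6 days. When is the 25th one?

The 25th occurrence is 24 intervals after the first: 24 × 6 = 144 days after 2000-05-07.
May has 31 days — 24 days to the end of May leaves 120.
June has 30 days (90 left).
July has 31 days (59 left).
August has 31 days (28 left).
28 days into September → 2000-09-28.

2000-09-28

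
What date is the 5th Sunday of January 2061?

The first Sunday of January 2061 is January 2.
The 5th Sunday is 4 weeks later: 2 + 28 = 30.

2061-01-30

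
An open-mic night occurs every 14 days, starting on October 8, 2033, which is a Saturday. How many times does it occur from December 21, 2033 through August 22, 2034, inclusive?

Occurrences land 14·i days after October 8, 2033 for i = 0, 1, 2, …
December 21, 2033 is 74 days after the start; 74 ÷ 14 = 5 remainder 4; since the remainder is 4, round up to i = 6. First occurrence in the window: #7 on December 31, 2033 (6×14 = 84 days in).
August 22, 2034 is 318 days after the start; 318 ÷ 14 = 22 remainder 10. Last occurrence in the window: #23 on August 12, 2034.
Occurrences #7 through #23: 17 in total.

17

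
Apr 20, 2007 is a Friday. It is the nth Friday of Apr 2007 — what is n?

3rd

Day 20 falls in week ⌈20/7⌉ of the month.
Days 1–7 hold the 1st Friday, 8–14 the 2nd, 15–21 the 3rd, 22–28 the 4th, 29–31 the 5th.
20 is in the range for the 3rd.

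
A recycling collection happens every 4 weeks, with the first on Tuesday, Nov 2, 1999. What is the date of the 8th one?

May 16, 2000

The 8th occurrence is 7 intervals after the first: 7 × 28 = 196 days after Nov 2, 1999.
Nov has 30 days — 28 days to the end of Nov leaves 168.
Dec has 31 days (137 left).
Jan has 31 days (106 left).
Feb has 29 days (77 left).
Mar has 31 days (46 left).
Apr has 30 days (16 left).
16 days into May → May 16, 2000.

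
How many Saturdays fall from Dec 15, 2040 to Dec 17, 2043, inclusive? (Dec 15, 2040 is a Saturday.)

157

Dec 15, 2040 is a Saturday; the first Saturday on or after it is Dec 15, 2040.
From Dec 15, 2040 to Dec 17, 2043: 16 + 365 + 365 + 351 = 1097 days (rest of 2040, 2041, 2042, to Dec 17, 2043 in 2043).
1097 ÷ 7 = 156 full weeks with remainder 5, so 156 more Saturdays after the first → 157.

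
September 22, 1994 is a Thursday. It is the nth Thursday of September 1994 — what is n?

Day 22 falls in week ⌈22/7⌉ of the month.
Days 1–7 hold the 1st Thursday, 8–14 the 2nd, 15–21 the 3rd, 22–28 the 4th, 29–31 the 5th.
22 is in the range for the 4th.

4th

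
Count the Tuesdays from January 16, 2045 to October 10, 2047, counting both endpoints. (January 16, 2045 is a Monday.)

143

January 16, 2045 is a Monday; the first Tuesday on or after it is January 17, 2045 (1 day later).
From January 17, 2045 to October 10, 2047: 348 + 365 + 283 = 996 days (rest of 2045, 2046, to October 10, 2047 in 2047).
996 ÷ 7 = 142 full weeks with remainder 2, so 142 more Tuesdays after the first → 143.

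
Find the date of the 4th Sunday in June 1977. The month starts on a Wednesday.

June 26, 1977

June 1977 begins on a Wednesday, so the first Sunday is June 5 (4 days later).
The 4th Sunday is 3 weeks later: 5 + 21 = 26.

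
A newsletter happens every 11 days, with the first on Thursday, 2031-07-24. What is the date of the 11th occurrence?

The 11th occurrence is 10 intervals after the first: 10 × 11 = 110 days after 2031-07-24.
July has 31 days — 7 days to the end of July leaves 103.
August has 31 days (72 left).
September has 30 days (42 left).
October has 31 days (11 left).
11 days into November → 2031-11-11.

2031-11-11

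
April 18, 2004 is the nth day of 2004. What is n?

109

Days in months before April: 31 + 29 + 31 = 91.
Plus 18 days into April → day 109.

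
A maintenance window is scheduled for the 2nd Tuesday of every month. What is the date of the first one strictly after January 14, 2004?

February 10, 2004

January 2004 starts on a Thursday; its first Tuesday is the 6th, so the 2nd Tuesday is the 13th — January 13, 2004.
That is not after January 14, 2004, so look at February 2004.
February 2004 starts on a Sunday; its first Tuesday is the 3rd, so the 2nd Tuesday is the 10th — February 10, 2004.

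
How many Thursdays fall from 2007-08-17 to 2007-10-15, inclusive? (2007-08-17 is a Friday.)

8

2007-08-17 is a Friday; the first Thursday on or after it is 2007-08-23 (6 days later).
From 2007-08-23 to 2007-10-15: 8 + 30 + 15 = 53 days (rest of August, September, October).
53 ÷ 7 = 7 full weeks with remainder 4, so 7 more Thursdays after the first → 8.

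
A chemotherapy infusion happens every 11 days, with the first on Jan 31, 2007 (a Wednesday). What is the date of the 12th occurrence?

The 12th occurrence is 11 intervals after the first: 11 × 11 = 121 days after Jan 31, 2007.
Jan has 31 days — 0 days to the end of Jan leaves 121.
Feb has 28 days (93 left).
Mar has 31 days (62 left).
Apr has 30 days (32 left).
May has 31 days (1 left).
1 day into Jun → Jun 1, 2007.

Jun 1, 2007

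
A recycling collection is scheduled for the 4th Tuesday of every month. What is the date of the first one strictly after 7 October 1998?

October 1998 starts on a Thursday; its first Tuesday is the 6th, so the 4th Tuesday is the 27th — 27 October 1998.
27 October 1998 is after 7 October 1998, so that is the next one.

27 October 1998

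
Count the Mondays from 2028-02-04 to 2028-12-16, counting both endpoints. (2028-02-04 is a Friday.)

2028-02-04 is a Friday; the first Monday on or after it is 2028-02-07 (3 days later).
From 2028-02-07 to 2028-12-16: 22 + 31 + 30 + 31 + 30 + 31 + 31 + 30 + 31 + 30 + 16 = 313 days (rest of February, March, April, May, June, July, August, September, October, November, December).
313 ÷ 7 = 44 full weeks with remainder 5, so 44 more Mondays after the first → 45.

45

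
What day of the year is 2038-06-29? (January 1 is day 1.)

Days in months before June: 31 + 28 + 31 + 30 + 31 = 151.
Plus 29 days into June → day 180.

180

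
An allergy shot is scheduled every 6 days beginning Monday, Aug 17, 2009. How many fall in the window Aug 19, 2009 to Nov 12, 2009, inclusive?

14

Occurrences land 6·i days after Aug 17, 2009 for i = 0, 1, 2, …
Aug 19, 2009 is 2 days after the start; 2 ÷ 6 = 0 remainder 2; since the remainder is 2, round up to i = 1. First occurrence in the window: #2 on Aug 23, 2009 (1×6 = 6 days in).
Nov 12, 2009 is 87 days after the start; 87 ÷ 6 = 14 remainder 3. Last occurrence in the window: #15 on Nov 9, 2009.
Occurrences #2 through #15: 14 in total.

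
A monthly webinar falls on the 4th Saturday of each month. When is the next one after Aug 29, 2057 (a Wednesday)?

Sep 22, 2057

Aug 2057 starts on a Wednesday; its first Saturday is the 4th, so the 4th Saturday is the 25th — Aug 25, 2057.
That is not after Aug 29, 2057, so look at Sep 2057.
Sep 2057 starts on a Saturday; its first Saturday is the 1st, so the 4th Saturday is the 22nd — Sep 22, 2057.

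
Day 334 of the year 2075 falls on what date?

30 November 2075

January has 31 days (334 − 31 = 303 remain).
February has 28 days (303 − 28 = 275 remain).
March has 31 days (275 − 31 = 244 remain).
April has 30 days (244 − 30 = 214 remain).
May has 31 days (214 − 31 = 183 remain).
June has 30 days (183 − 30 = 153 remain).
July has 31 days (153 − 31 = 122 remain).
August has 31 days (122 − 31 = 91 remain).
September has 30 days (91 − 30 = 61 remain).
October has 31 days (61 − 31 = 30 remain).
30 into November → November 30.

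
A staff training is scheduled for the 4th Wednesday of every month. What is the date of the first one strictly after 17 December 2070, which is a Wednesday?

24 December 2070

December 2070 starts on a Monday; its first Wednesday is the 3rd, so the 4th Wednesday is the 24th — 24 December 2070.
24 December 2070 is after 17 December 2070, so that is the next one.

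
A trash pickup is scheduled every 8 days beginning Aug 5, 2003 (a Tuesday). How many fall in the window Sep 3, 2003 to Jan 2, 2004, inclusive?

15

Occurrences land 8·i days after Aug 5, 2003 for i = 0, 1, 2, …
Sep 3, 2003 is 29 days after the start; 29 ÷ 8 = 3 remainder 5; since the remainder is 5, round up to i = 4. First occurrence in the window: #5 on Sep 6, 2003 (4×8 = 32 days in).
Jan 2, 2004 is 150 days after the start; 150 ÷ 8 = 18 remainder 6. Last occurrence in the window: #19 on Dec 27, 2003.
Occurrences #5 through #19: 15 in total.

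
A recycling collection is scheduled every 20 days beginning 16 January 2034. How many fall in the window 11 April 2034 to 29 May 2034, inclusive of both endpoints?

Occurrences land 20·i days after 16 January 2034 for i = 0, 1, 2, …
11 April 2034 is 85 days after the start; 85 ÷ 20 = 4 remainder 5; since the remainder is 5, round up to i = 5. First occurrence in the window: #6 on 26 April 2034 (5×20 = 100 days in).
29 May 2034 is 133 days after the start; 133 ÷ 20 = 6 remainder 13. Last occurrence in the window: #7 on 16 May 2034.
Occurrences #6 through #7: 2 in total.

2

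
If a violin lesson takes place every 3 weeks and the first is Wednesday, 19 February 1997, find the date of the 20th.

25 March 1998

The 20th occurrence is 19 intervals after the first: 19 × 21 = 399 days after 19 February 1997.
February has 28 days — 9 days to the end of February leaves 390.
March has 31 days (359 left).
April has 30 days (329 left).
May has 31 days (298 left).
June has 30 days (268 left).
July has 31 days (237 left).
August has 31 days (206 left).
September has 30 days (176 left).
October has 31 days (145 left).
November has 30 days (115 left).
December has 31 days (84 left).
January has 31 days (53 left).
February has 28 days (25 left).
25 days into March → 25 March 1998.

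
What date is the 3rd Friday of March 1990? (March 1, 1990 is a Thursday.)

March 1990 begins on a Thursday, so the first Friday is March 2 (1 day later).
The 3rd Friday is 2 weeks later: 2 + 14 = 16.

1990-03-16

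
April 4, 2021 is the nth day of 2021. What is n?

Days in months before April: 31 + 28 + 31 = 90.
Plus 4 days into April → day 94.

94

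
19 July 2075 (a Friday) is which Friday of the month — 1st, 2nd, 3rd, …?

3rd

Day 19 falls in week ⌈19/7⌉ of the month.
Days 1–7 hold the 1st Friday, 8–14 the 2nd, 15–21 the 3rd, 22–28 the 4th, 29–31 the 5th.
19 is in the range for the 3rd.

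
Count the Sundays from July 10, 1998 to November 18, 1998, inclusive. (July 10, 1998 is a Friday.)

19

July 10, 1998 is a Friday; the first Sunday on or after it is July 12, 1998 (2 days later).
From July 12, 1998 to November 18, 1998: 19 + 31 + 30 + 31 + 18 = 129 days (rest of July, August, September, October, November).
129 ÷ 7 = 18 full weeks with remainder 3, so 18 more Sundays after the first → 19.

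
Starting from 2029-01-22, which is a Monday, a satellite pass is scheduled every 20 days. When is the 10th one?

The 10th occurrence is 9 intervals after the first: 9 × 20 = 180 days after 2029-01-22.
January has 31 days — 9 days to the end of January leaves 171.
February has 28 days (143 left).
March has 31 days (112 left).
April has 30 days (82 left).
May has 31 days (51 left).
June has 30 days (21 left).
21 days into July → 2029-07-21.

2029-07-21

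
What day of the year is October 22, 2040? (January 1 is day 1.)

296

Days in months before October: 31 + 29 + 31 + 30 + 31 + 30 + 31 + 31 + 30 = 274.
Plus 22 days into October → day 296.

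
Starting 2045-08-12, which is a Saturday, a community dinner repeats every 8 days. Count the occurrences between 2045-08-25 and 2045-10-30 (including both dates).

Occurrences land 8·i days after 2045-08-12 for i = 0, 1, 2, …
2045-08-25 is 13 days after the start; 13 ÷ 8 = 1 remainder 5; since the remainder is 5, round up to i = 2. First occurrence in the window: #3 on 2045-08-28 (2×8 = 16 days in).
2045-10-30 is 79 days after the start; 79 ÷ 8 = 9 remainder 7. Last occurrence in the window: #10 on 2045-10-23.
Occurrences #3 through #10: 8 in total.

8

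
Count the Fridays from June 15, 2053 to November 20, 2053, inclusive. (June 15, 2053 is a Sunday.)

22

June 15, 2053 is a Sunday; the first Friday on or after it is June 20, 2053 (5 days later).
From June 20, 2053 to November 20, 2053: 10 + 31 + 31 + 30 + 31 + 20 = 153 days (rest of June, July, August, September, October, November).
153 ÷ 7 = 21 full weeks with remainder 6, so 21 more Fridays after the first → 22.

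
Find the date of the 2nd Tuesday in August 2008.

12 August 2008

August 2008 begins on a Friday, so the first Tuesday is August 5 (4 days later).
The 2nd Tuesday is 1 weeks later: 5 + 7 = 12.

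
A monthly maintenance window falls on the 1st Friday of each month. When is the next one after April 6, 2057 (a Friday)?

May 4, 2057

April 2057 starts on a Sunday, so its 1st Friday is April 6, 2057 (5 days in).
That is not after April 6, 2057, so look at May 2057.
May 2057 starts on a Tuesday, so its 1st Friday is May 4, 2057 (3 days in).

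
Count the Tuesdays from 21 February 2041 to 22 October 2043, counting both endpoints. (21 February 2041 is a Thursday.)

21 February 2041 is a Thursday; the first Tuesday on or after it is 26 February 2041 (5 days later).
From 26 February 2041 to 22 October 2043: 308 + 365 + 295 = 968 days (rest of 2041, 2042, to 22 October 2043 in 2043).
968 ÷ 7 = 138 full weeks with remainder 2, so 138 more Tuesdays after the first → 139.

139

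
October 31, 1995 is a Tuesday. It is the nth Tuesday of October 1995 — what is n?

5th

Day 31 falls in week ⌈31/7⌉ of the month.
Days 1–7 hold the 1st Tuesday, 8–14 the 2nd, 15–21 the 3rd, 22–28 the 4th, 29–31 the 5th.
31 is in the range for the 5th.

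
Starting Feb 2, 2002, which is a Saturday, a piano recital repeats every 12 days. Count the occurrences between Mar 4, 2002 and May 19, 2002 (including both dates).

6

Occurrences land 12·i days after Feb 2, 2002 for i = 0, 1, 2, …
Mar 4, 2002 is 30 days after the start; 30 ÷ 12 = 2 remainder 6; since the remainder is 6, round up to i = 3. First occurrence in the window: #4 on Mar 10, 2002 (3×12 = 36 days in).
May 19, 2002 is 106 days after the start; 106 ÷ 12 = 8 remainder 10. Last occurrence in the window: #9 on May 9, 2002.
Occurrences #4 through #9: 6 in total.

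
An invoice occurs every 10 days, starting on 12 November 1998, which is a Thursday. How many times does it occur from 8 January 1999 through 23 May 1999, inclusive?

14

Occurrences land 10·i days after 12 November 1998 for i = 0, 1, 2, …
8 January 1999 is 57 days after the start; 57 ÷ 10 = 5 remainder 7; since the remainder is 7, round up to i = 6. First occurrence in the window: #7 on 11 January 1999 (6×10 = 60 days in).
23 May 1999 is 192 days after the start; 192 ÷ 10 = 19 remainder 2. Last occurrence in the window: #20 on 21 May 1999.
Occurrences #7 through #20: 14 in total.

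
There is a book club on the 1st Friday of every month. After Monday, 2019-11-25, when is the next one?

November 2019 starts on a Friday, so its 1st Friday is 2019-11-01.
That is not after 2019-11-25, so look at December 2019.
December 2019 starts on a Sunday, so its 1st Friday is 2019-12-06 (5 days in).

2019-12-06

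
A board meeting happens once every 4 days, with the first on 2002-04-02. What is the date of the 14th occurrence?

2002-05-24

The 14th occurrence is 13 intervals after the first: 13 × 4 = 52 days after 2002-04-02.
April has 30 days — 28 days to the end of April leaves 24.
24 days into May → 2002-05-24.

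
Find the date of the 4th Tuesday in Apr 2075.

Apr 23, 2075

The first Tuesday of Apr 2075 is Apr 2.
The 4th Tuesday is 3 weeks later: 2 + 21 = 23.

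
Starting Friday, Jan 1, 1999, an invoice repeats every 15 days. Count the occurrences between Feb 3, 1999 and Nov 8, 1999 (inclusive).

18

Occurrences land 15·i days after Jan 1, 1999 for i = 0, 1, 2, …
Feb 3, 1999 is 33 days after the start; 33 ÷ 15 = 2 remainder 3; since the remainder is 3, round up to i = 3. First occurrence in the window: #4 on Feb 15, 1999 (3×15 = 45 days in).
Nov 8, 1999 is 311 days after the start; 311 ÷ 15 = 20 remainder 11. Last occurrence in the window: #21 on Oct 28, 1999.
Occurrences #4 through #21: 18 in total.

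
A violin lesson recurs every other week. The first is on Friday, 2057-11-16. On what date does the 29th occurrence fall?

The 29th occurrence is 28 intervals after the first: 28 × 14 = 392 days after 2057-11-16.
November has 30 days — 14 days to the end of November leaves 378.
December has 31 days (347 left).
January has 31 days (316 left).
February has 28 days (288 left).
March has 31 days (257 left).
April has 30 days (227 left).
May has 31 days (196 left).
June has 30 days (166 left).
July has 31 days (135 left).
August has 31 days (104 left).
September has 30 days (74 left).
October has 31 days (43 left).
November has 30 days (13 left).
13 days into December → 2058-12-13.

2058-12-13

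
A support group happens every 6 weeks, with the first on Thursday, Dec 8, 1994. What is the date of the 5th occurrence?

The 5th occurrence is 4 intervals after the first: 4 × 42 = 168 days after Dec 8, 1994.
Dec has 31 days — 23 days to the end of Dec leaves 145.
Jan has 31 days (114 left).
Feb has 28 days (86 left).
Mar has 31 days (55 left).
Apr has 30 days (25 left).
25 days into May → May 25, 1995.

May 25, 1995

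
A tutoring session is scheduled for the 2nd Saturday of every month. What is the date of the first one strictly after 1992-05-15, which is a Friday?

May 1992 starts on a Friday; its first Saturday is the 2nd, so the 2nd Saturday is the 9th — 1992-05-09.
That is not after 1992-05-15, so look at June 1992.
June 1992 starts on a Monday; its first Saturday is the 6th, so the 2nd Saturday is the 13th — 1992-06-13.

1992-06-13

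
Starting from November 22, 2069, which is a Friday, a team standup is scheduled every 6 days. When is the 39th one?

July 8, 2070

The 39th occurrence is 38 intervals after the first: 38 × 6 = 228 days after November 22, 2069.
November has 30 days — 8 days to the end of November leaves 220.
December has 31 days (189 left).
January has 31 days (158 left).
February has 28 days (130 left).
March has 31 days (99 left).
April has 30 days (69 left).
May has 31 days (38 left).
June has 30 days (8 left).
8 days into July → July 8, 2070.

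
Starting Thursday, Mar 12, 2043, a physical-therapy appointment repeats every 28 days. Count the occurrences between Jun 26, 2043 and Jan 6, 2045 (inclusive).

Occurrences land 28·i days after Mar 12, 2043 for i = 0, 1, 2, …
Jun 26, 2043 is 106 days after the start; 106 ÷ 28 = 3 remainder 22; since the remainder is 22, round up to i = 4. First occurrence in the window: #5 on Jul 2, 2043 (4×28 = 112 days in).
Jan 6, 2045 is 666 days after the start; 666 ÷ 28 = 23 remainder 22. Last occurrence in the window: #24 on Dec 15, 2044.
Occurrences #5 through #24: 20 in total.

20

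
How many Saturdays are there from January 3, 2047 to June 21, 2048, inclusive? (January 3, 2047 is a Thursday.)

January 3, 2047 is a Thursday; the first Saturday on or after it is January 5, 2047 (2 days later).
From January 5, 2047 to June 21, 2048: 360 + 173 = 533 days (rest of 2047, to June 21, 2048 in 2048).
533 ÷ 7 = 76 full weeks with remainder 1, so 76 more Saturdays after the first → 77.

77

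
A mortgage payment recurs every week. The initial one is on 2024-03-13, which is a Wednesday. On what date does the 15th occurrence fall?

2024-06-19

The 15th occurrence is 14 intervals after the first: 14 × 7 = 98 days after 2024-03-13.
March has 31 days — 18 days to the end of March leaves 80.
April has 30 days (50 left).
May has 31 days (19 left).
19 days into June → 2024-06-19.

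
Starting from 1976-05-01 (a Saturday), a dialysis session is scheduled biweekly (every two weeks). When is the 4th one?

The 4th occurrence is 3 intervals after the first: 3 × 14 = 42 days after 1976-05-01.
May has 31 days — 30 days to the end of May leaves 12.
12 days into June → 1976-06-12.

1976-06-12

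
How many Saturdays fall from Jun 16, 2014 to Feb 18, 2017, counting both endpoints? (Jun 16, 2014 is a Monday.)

140

Jun 16, 2014 is a Monday; the first Saturday on or after it is Jun 21, 2014 (5 days later).
From Jun 21, 2014 to Feb 18, 2017: 193 + 365 + 366 + 49 = 973 days (rest of 2014, 2015, 2016, to Feb 18, 2017 in 2017).
973 ÷ 7 = 139 full weeks with remainder 0, so 139 more Saturdays after the first → 140.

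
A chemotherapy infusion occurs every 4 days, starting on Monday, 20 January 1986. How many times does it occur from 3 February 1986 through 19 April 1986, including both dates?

Occurrences land 4·i days after 20 January 1986 for i = 0, 1, 2, …
3 February 1986 is 14 days after the start; 14 ÷ 4 = 3 remainder 2; since the remainder is 2, round up to i = 4. First occurrence in the window: #5 on 5 February 1986 (4×4 = 16 days in).
19 April 1986 is 89 days after the start; 89 ÷ 4 = 22 remainder 1. Last occurrence in the window: #23 on 18 April 1986.
Occurrences #5 through #23: 19 in total.

19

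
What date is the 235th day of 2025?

January has 31 days (235 − 31 = 204 remain).
February has 28 days (204 − 28 = 176 remain).
March has 31 days (176 − 31 = 145 remain).
April has 30 days (145 − 30 = 115 remain).
May has 31 days (115 − 31 = 84 remain).
June has 30 days (84 − 30 = 54 remain).
July has 31 days (54 − 31 = 23 remain).
23 into August → August 23.

August 23, 2025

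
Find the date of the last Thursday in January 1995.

26 January 1995

The first Thursday of January 1995 is January 5.
January 1995 has 31 days. Adding weeks: 5, 12, 19, 26 — the last one ≤ 31 is the 26th.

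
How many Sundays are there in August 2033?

4

2033-08-01 is a Monday; the first Sunday on or after it is 2033-08-07 (6 days later).
From 2033-08-07 to 2033-08-31 is 31 − 7 = 24 days.
24 ÷ 7 = 3 full weeks with remainder 3, so 3 more Sundays after the first → 4.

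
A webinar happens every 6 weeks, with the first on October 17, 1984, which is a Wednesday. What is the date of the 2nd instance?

The 2nd occurrence is 1 interval after the first: 1 × 42 = 42 days after October 17, 1984.
October has 31 days — 14 days to the end of October leaves 28.
28 days into November → November 28, 1984.

November 28, 1984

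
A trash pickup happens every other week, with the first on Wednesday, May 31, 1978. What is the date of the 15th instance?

The 15th occurrence is 14 intervals after the first: 14 × 14 = 196 days after May 31, 1978.
May has 31 days — 0 days to the end of May leaves 196.
Jun has 30 days (166 left).
Jul has 31 days (135 left).
Aug has 31 days (104 left).
Sep has 30 days (74 left).
Oct has 31 days (43 left).
Nov has 30 days (13 left).
13 days into Dec → Dec 13, 1978.

Dec 13, 1978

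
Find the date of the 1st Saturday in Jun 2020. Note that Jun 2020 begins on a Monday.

Jun 2020 begins on a Monday, so the first Saturday is Jun 6 (5 days later).

Jun 6, 2020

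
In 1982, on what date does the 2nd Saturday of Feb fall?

Feb 1982 begins on a Monday, so the first Saturday is Feb 6 (5 days later).
The 2nd Saturday is 1 weeks later: 6 + 7 = 13.

Feb 13, 1982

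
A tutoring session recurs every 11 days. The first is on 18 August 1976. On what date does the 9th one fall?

14 November 1976

The 9th occurrence is 8 intervals after the first: 8 × 11 = 88 days after 18 August 1976.
August has 31 days — 13 days to the end of August leaves 75.
September has 30 days (45 left).
October has 31 days (14 left).
14 days into November → 14 November 1976.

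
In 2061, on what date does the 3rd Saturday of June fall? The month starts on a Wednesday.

June 2061 begins on a Wednesday, so the first Saturday is June 4 (3 days later).
The 3rd Saturday is 2 weeks later: 4 + 14 = 18.

18 June 2061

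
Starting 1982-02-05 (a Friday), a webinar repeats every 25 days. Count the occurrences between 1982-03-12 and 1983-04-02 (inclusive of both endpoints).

Occurrences land 25·i days after 1982-02-05 for i = 0, 1, 2, …
1982-03-12 is 35 days after the start; 35 ÷ 25 = 1 remainder 10; since the remainder is 10, round up to i = 2. First occurrence in the window: #3 on 1982-03-27 (2×25 = 50 days in).
1983-04-02 is 421 days after the start; 421 ÷ 25 = 16 remainder 21. Last occurrence in the window: #17 on 1983-03-12.
Occurrences #3 through #17: 15 in total.

15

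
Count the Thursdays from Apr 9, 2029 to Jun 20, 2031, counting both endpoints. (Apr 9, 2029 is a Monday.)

115

Apr 9, 2029 is a Monday; the first Thursday on or after it is Apr 12, 2029 (3 days later).
From Apr 12, 2029 to Jun 20, 2031: 263 + 365 + 171 = 799 days (rest of 2029, 2030, to Jun 20, 2031 in 2031).
799 ÷ 7 = 114 full weeks with remainder 1, so 114 more Thursdays after the first → 115.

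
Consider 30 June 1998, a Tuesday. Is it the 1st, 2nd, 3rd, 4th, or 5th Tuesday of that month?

Day 30 falls in week ⌈30/7⌉ of the month.
Days 1–7 hold the 1st Tuesday, 8–14 the 2nd, 15–21 the 3rd, 22–28 the 4th, 29–31 the 5th.
30 is in the range for the 5th.

5th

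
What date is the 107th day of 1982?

January has 31 days (107 − 31 = 76 remain).
February has 28 days (76 − 28 = 48 remain).
March has 31 days (48 − 31 = 17 remain).
17 into April → April 17.

April 17, 1982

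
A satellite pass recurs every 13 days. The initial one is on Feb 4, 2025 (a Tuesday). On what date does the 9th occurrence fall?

May 19, 2025

The 9th occurrence is 8 intervals after the first: 8 × 13 = 104 days after Feb 4, 2025.
Feb has 28 days — 24 days to the end of Feb leaves 80.
Mar has 31 days (49 left).
Apr has 30 days (19 left).
19 days into May → May 19, 2025.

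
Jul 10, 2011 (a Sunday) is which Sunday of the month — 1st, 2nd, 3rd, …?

2nd

Day 10 falls in week ⌈10/7⌉ of the month.
Days 1–7 hold the 1st Sunday, 8–14 the 2nd, 15–21 the 3rd, 22–28 the 4th, 29–31 the 5th.
10 is in the range for the 2nd.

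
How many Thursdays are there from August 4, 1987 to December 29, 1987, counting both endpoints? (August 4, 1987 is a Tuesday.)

21

August 4, 1987 is a Tuesday; the first Thursday on or after it is August 6, 1987 (2 days later).
From August 6, 1987 to December 29, 1987: 25 + 30 + 31 + 30 + 29 = 145 days (rest of August, September, October, November, December).
145 ÷ 7 = 20 full weeks with remainder 5, so 20 more Thursdays after the first → 21.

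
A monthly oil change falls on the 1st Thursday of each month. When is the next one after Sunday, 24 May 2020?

4 June 2020

May 2020 starts on a Friday, so its 1st Thursday is 7 May 2020 (6 days in).
That is not after 24 May 2020, so look at June 2020.
June 2020 starts on a Monday, so its 1st Thursday is 4 June 2020 (3 days in).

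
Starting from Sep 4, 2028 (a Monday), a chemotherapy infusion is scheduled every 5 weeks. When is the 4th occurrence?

Dec 18, 2028

The 4th occurrence is 3 intervals after the first: 3 × 35 = 105 days after Sep 4, 2028.
Sep has 30 days — 26 days to the end of Sep leaves 79.
Oct has 31 days (48 left).
Nov has 30 days (18 left).
18 days into Dec → Dec 18, 2028.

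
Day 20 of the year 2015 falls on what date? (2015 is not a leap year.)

20 into January → January 20.

20 January 2015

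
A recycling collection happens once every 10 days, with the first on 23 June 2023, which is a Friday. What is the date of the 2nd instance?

3 July 2023

The 2nd occurrence is 1 interval after the first: 1 × 10 = 10 days after 23 June 2023.
June has 30 days — 7 days to the end of June leaves 3.
3 days into July → 3 July 2023.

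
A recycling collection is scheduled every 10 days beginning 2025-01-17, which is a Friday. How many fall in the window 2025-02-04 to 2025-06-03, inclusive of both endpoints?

Occurrences land 10·i days after 2025-01-17 for i = 0, 1, 2, …
2025-02-04 is 18 days after the start; 18 ÷ 10 = 1 remainder 8; since the remainder is 8, round up to i = 2. First occurrence in the window: #3 on 2025-02-06 (2×10 = 20 days in).
2025-06-03 is 137 days after the start; 137 ÷ 10 = 13 remainder 7. Last occurrence in the window: #14 on 2025-05-27.
Occurrences #3 through #14: 12 in total.

12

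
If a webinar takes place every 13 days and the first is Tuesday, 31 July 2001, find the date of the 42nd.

15 January 2003

The 42nd occurrence is 41 intervals after the first: 41 × 13 = 533 days after 31 July 2001.
July has 31 days — 0 days to the end of July leaves 533.
From end of July to end of 2001 is 153 days (380 left).
2002 has 365 days (15 left).
15 days into January → 15 January 2003.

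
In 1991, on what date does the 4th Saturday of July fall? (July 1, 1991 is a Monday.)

July 1991 begins on a Monday, so the first Saturday is July 6 (5 days later).
The 4th Saturday is 3 weeks later: 6 + 21 = 27.

27 July 1991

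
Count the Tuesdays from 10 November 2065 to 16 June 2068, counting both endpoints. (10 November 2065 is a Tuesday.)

136

10 November 2065 is a Tuesday; the first Tuesday on or after it is 10 November 2065.
From 10 November 2065 to 16 June 2068: 51 + 365 + 365 + 168 = 949 days (rest of 2065, 2066, 2067, to 16 June 2068 in 2068).
949 ÷ 7 = 135 full weeks with remainder 4, so 135 more Tuesdays after the first → 136.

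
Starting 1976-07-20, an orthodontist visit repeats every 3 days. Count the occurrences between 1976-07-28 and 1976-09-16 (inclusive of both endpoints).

Occurrences land 3·i days after 1976-07-20 for i = 0, 1, 2, …
1976-07-28 is 8 days after the start; 8 ÷ 3 = 2 remainder 2; since the remainder is 2, round up to i = 3. First occurrence in the window: #4 on 1976-07-29 (3×3 = 9 days in).
1976-09-16 is 58 days after the start; 58 ÷ 3 = 19 remainder 1. Last occurrence in the window: #20 on 1976-09-15.
Occurrences #4 through #20: 17 in total.

17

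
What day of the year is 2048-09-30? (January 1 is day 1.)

Days in months before September: 31 + 29 + 31 + 30 + 31 + 30 + 31 + 31 = 244.
Plus 30 days into September → day 274.

274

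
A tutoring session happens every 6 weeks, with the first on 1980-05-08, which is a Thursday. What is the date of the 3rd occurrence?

The 3rd occurrence is 2 intervals after the first: 2 × 42 = 84 days after 1980-05-08.
May has 31 days — 23 days to the end of May leaves 61.
June has 30 days (31 left).
31 days into July → 1980-07-31.

1980-07-31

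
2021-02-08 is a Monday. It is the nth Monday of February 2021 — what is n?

Day 8 falls in week ⌈8/7⌉ of the month.
Days 1–7 hold the 1st Monday, 8–14 the 2nd, 15–21 the 3rd, 22–28 the 4th, 29–31 the 5th.
8 is in the range for the 2nd.

2nd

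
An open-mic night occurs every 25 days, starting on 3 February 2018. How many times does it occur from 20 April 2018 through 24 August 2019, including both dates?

19

Occurrences land 25·i days after 3 February 2018 for i = 0, 1, 2, …
20 April 2018 is 76 days after the start; 76 ÷ 25 = 3 remainder 1; since the remainder is 1, round up to i = 4. First occurrence in the window: #5 on 14 May 2018 (4×25 = 100 days in).
24 August 2019 is 567 days after the start; 567 ÷ 25 = 22 remainder 17. Last occurrence in the window: #23 on 7 August 2019.
Occurrences #5 through #23: 19 in total.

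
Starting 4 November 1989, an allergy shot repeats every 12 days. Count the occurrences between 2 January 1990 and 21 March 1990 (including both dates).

7

Occurrences land 12·i days after 4 November 1989 for i = 0, 1, 2, …
2 January 1990 is 59 days after the start; 59 ÷ 12 = 4 remainder 11; since the remainder is 11, round up to i = 5. First occurrence in the window: #6 on 3 January 1990 (5×12 = 60 days in).
21 March 1990 is 137 days after the start; 137 ÷ 12 = 11 remainder 5. Last occurrence in the window: #12 on 16 March 1990.
Occurrences #6 through #12: 7 in total.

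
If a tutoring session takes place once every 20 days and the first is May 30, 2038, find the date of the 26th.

The 26th occurrence is 25 intervals after the first: 25 × 20 = 500 days after May 30, 2038.
May has 31 days — 1 day to the end of May leaves 499.
From end of May to end of 2038 is 214 days (285 left).
Jan has 31 days (254 left).
Feb has 28 days (226 left).
Mar has 31 days (195 left).
Apr has 30 days (165 left).
May has 31 days (134 left).
Jun has 30 days (104 left).
Jul has 31 days (73 left).
Aug has 31 days (42 left).
Sep has 30 days (12 left).
12 days into Oct → Oct 12, 2039.

Oct 12, 2039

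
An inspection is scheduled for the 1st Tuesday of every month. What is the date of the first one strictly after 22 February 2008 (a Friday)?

4 March 2008

February 2008 starts on a Friday, so its 1st Tuesday is 5 February 2008 (4 days in).
That is not after 22 February 2008, so look at March 2008.
March 2008 starts on a Saturday, so its 1st Tuesday is 4 March 2008 (3 days in).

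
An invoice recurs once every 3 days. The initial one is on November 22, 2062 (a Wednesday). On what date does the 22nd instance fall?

The 22nd occurrence is 21 intervals after the first: 21 × 3 = 63 days after November 22, 2062.
November has 30 days — 8 days to the end of November leaves 55.
December has 31 days (24 left).
24 days into January → January 24, 2063.

January 24, 2063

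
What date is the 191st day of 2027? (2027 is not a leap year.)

Jul 10, 2027

Jan has 31 days (191 − 31 = 160 remain).
Feb has 28 days (160 − 28 = 132 remain).
Mar has 31 days (132 − 31 = 101 remain).
Apr has 30 days (101 − 30 = 71 remain).
May has 31 days (71 − 31 = 40 remain).
Jun has 30 days (40 − 30 = 10 remain).
10 into Jul → Jul 10.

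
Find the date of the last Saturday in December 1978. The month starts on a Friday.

1978-12-30

December 1978 begins on a Friday, so the first Saturday is December 2 (1 day later).
December 1978 has 31 days. Adding weeks: 2, 9, 16, 23, 30 — the last one ≤ 31 is the 30th.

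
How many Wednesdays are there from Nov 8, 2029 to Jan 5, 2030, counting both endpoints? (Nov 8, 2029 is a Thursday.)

8

Nov 8, 2029 is a Thursday; the first Wednesday on or after it is Nov 14, 2029 (6 days later).
From Nov 14, 2029 to Jan 5, 2030: 16 + 31 + 5 = 52 days (rest of Nov, Dec, Jan).
52 ÷ 7 = 7 full weeks with remainder 3, so 7 more Wednesdays after the first → 8.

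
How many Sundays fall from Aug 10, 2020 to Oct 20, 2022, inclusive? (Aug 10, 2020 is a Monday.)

114

Aug 10, 2020 is a Monday; the first Sunday on or after it is Aug 16, 2020 (6 days later).
From Aug 16, 2020 to Oct 20, 2022: 137 + 365 + 293 = 795 days (rest of 2020, 2021, to Oct 20, 2022 in 2022).
795 ÷ 7 = 113 full weeks with remainder 4, so 113 more Sundays after the first → 114.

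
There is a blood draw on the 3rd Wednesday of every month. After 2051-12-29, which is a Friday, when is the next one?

December 2051 starts on a Friday; its first Wednesday is the 6th, so the 3rd Wednesday is the 20th — 2051-12-20.
That is not after 2051-12-29, so look at January 2052.
January 2052 starts on a Monday; its first Wednesday is the 3rd, so the 3rd Wednesday is the 17th — 2052-01-17.

2052-01-17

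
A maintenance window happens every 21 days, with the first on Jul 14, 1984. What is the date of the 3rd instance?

The 3rd occurrence is 2 intervals after the first: 2 × 21 = 42 days after Jul 14, 1984.
Jul has 31 days — 17 days to the end of Jul leaves 25.
25 days into Aug → Aug 25, 1984.

Aug 25, 1984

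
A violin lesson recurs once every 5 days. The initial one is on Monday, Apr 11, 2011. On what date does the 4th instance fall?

Apr 26, 2011

The 4th occurrence is 3 intervals after the first: 3 × 5 = 15 days after Apr 11, 2011.
15 days later is Apr 26, 2011.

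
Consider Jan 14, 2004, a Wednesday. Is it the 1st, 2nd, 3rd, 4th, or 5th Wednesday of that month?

2nd

Day 14 falls in week ⌈14/7⌉ of the month.
Days 1–7 hold the 1st Wednesday, 8–14 the 2nd, 15–21 the 3rd, 22–28 the 4th, 29–31 the 5th.
14 is in the range for the 2nd.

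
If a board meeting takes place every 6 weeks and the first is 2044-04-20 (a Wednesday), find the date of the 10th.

The 10th occurrence is 9 intervals after the first: 9 × 42 = 378 days after 2044-04-20.
April has 30 days — 10 days to the end of April leaves 368.
May has 31 days (337 left).
June has 30 days (307 left).
July has 31 days (276 left).
August has 31 days (245 left).
September has 30 days (215 left).
October has 31 days (184 left).
November has 30 days (154 left).
December has 31 days (123 left).
January has 31 days (92 left).
February has 28 days (64 left).
March has 31 days (33 left).
April has 30 days (3 left).
3 days into May → 2045-05-03.

2045-05-03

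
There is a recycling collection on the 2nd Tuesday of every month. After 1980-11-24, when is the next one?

November 1980 starts on a Saturday; its first Tuesday is the 4th, so the 2nd Tuesday is the 11th — 1980-11-11.
That is not after 1980-11-24, so look at December 1980.
December 1980 starts on a Monday; its first Tuesday is the 2nd, so the 2nd Tuesday is the 9th — 1980-12-09.

1980-12-09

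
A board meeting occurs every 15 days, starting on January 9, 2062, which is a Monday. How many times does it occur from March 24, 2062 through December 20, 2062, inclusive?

Occurrences land 15·i days after January 9, 2062 for i = 0, 1, 2, …
March 24, 2062 is 74 days after the start; 74 ÷ 15 = 4 remainder 14; since the remainder is 14, round up to i = 5. First occurrence in the window: #6 on March 25, 2062 (5×15 = 75 days in).
December 20, 2062 is 345 days after the start; 345 ÷ 15 = 23 remainder 0. Last occurrence in the window: #24 on December 20, 2062.
Occurrences #6 through #24: 19 in total.

19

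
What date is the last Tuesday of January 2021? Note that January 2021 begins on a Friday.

January 2021 begins on a Friday, so the first Tuesday is January 5 (4 days later).
January 2021 has 31 days. Adding weeks: 5, 12, 19, 26 — the last one ≤ 31 is the 26th.

2021-01-26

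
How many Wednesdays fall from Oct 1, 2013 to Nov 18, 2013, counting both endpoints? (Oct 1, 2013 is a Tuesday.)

Oct 1, 2013 is a Tuesday; the first Wednesday on or after it is Oct 2, 2013 (1 day later).
From Oct 2, 2013 to Nov 18, 2013: 29 + 18 = 47 days (rest of Oct, Nov).
47 ÷ 7 = 6 full weeks with remainder 5, so 6 more Wednesdays after the first → 7.

7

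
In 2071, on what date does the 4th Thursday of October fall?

The first Thursday of October 2071 is October 1.
The 4th Thursday is 3 weeks later: 1 + 21 = 22.

October 22, 2071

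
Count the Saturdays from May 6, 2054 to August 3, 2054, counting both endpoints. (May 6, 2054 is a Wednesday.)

May 6, 2054 is a Wednesday; the first Saturday on or after it is May 9, 2054 (3 days later).
From May 9, 2054 to August 3, 2054: 22 + 30 + 31 + 3 = 86 days (rest of May, June, July, August).
86 ÷ 7 = 12 full weeks with remainder 2, so 12 more Saturdays after the first → 13.

13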